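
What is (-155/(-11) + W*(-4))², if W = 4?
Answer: 441/121 ≈ 3.6446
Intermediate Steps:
(-155/(-11) + W*(-4))² = (-155/(-11) + 4*(-4))² = (-155*(-1/11) - 16)² = (155/11 - 16)² = (-21/11)² = 441/121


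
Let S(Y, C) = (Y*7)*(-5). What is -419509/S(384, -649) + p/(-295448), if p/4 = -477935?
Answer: 18704610079/496352640 ≈ 37.684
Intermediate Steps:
p = -1911740 (p = 4*(-477935) = -1911740)
S(Y, C) = -35*Y (S(Y, C) = (7*Y)*(-5) = -35*Y)
-419509/S(384, -649) + p/(-295448) = -419509/((-35*384)) - 1911740/(-295448) = -419509/(-13440) - 1911740*(-1/295448) = -419509*(-1/13440) + 477935/73862 = 419509/13440 + 477935/73862 = 18704610079/496352640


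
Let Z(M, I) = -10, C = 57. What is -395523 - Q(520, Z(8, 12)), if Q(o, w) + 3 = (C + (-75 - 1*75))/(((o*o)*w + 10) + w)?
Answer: -1069486080093/2704000 ≈ -3.9552e+5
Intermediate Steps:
Q(o, w) = -3 - 93/(10 + w + w*o**2) (Q(o, w) = -3 + (57 + (-75 - 1*75))/(((o*o)*w + 10) + w) = -3 + (57 + (-75 - 75))/((o**2*w + 10) + w) = -3 + (57 - 150)/((w*o**2 + 10) + w) = -3 - 93/((10 + w*o**2) + w) = -3 - 93/(10 + w + w*o**2))
-395523 - Q(520, Z(8, 12)) = -395523 - 3*(-41 - 1*(-10) - 1*(-10)*520**2)/(10 - 10 - 10*520**2) = -395523 - 3*(-41 + 10 - 1*(-10)*270400)/(10 - 10 - 10*270400) = -395523 - 3*(-41 + 10 + 2704000)/(10 - 10 - 2704000) = -395523 - 3*2703969/(-2704000) = -395523 - 3*(-1)*2703969/2704000 = -395523 - 1*(-8111907/2704000) = -395523 + 8111907/2704000 = -1069486080093/2704000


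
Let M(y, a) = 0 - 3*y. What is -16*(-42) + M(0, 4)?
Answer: 672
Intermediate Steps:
M(y, a) = -3*y
-16*(-42) + M(0, 4) = -16*(-42) - 3*0 = 672 + 0 = 672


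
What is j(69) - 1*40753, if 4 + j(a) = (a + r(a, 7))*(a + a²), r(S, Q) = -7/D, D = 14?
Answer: 290098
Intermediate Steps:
r(S, Q) = -½ (r(S, Q) = -7/14 = -7*1/14 = -½)
j(a) = -4 + (-½ + a)*(a + a²) (j(a) = -4 + (a - ½)*(a + a²) = -4 + (-½ + a)*(a + a²))
j(69) - 1*40753 = (-4 + 69³ + (½)*69² - ½*69) - 1*40753 = (-4 + 328509 + (½)*4761 - 69/2) - 40753 = (-4 + 328509 + 4761/2 - 69/2) - 40753 = 330851 - 40753 = 290098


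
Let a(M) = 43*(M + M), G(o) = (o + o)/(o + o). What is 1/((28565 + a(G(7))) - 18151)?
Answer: 1/10500 ≈ 9.5238e-5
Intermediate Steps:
G(o) = 1 (G(o) = (2*o)/((2*o)) = (2*o)*(1/(2*o)) = 1)
a(M) = 86*M (a(M) = 43*(2*M) = 86*M)
1/((28565 + a(G(7))) - 18151) = 1/((28565 + 86*1) - 18151) = 1/((28565 + 86) - 18151) = 1/(28651 - 18151) = 1/10500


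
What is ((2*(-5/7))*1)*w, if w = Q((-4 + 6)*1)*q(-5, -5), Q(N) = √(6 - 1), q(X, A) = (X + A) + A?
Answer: 150*√5/7 ≈ 47.916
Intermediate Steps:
q(X, A) = X + 2*A (q(X, A) = (A + X) + A = X + 2*A)
Q(N) = √5
w = -15*√5 (w = √5*(-5 + 2*(-5)) = √5*(-5 - 10) = √5*(-15) = -15*√5 ≈ -33.541)
((2*(-5/7))*1)*w = ((2*(-5/7))*1)*(-15*√5) = (-10/7*1)*(-15*√5) = -(-150)*√5/7 = 150*√5/7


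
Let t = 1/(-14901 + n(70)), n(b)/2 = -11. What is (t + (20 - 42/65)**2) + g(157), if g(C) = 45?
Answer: 26453833722/63049675 ≈ 419.57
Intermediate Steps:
n(b) = -22 (n(b) = 2*(-11) = -22)
t = -1/14923 (t = 1/(-14901 - 22) = 1/(-14923) = -1/14923 ≈ -6.7011e-5)
(t + (20 - 42/65)**2) + g(157) = (-1/14923 + (20 - 42/65)**2) + 45 = (-1/14923 + (1258/65)**2) + 45 = (-1/14923 + 1582564/4225) + 45 = 23616598347/63049675 + 45 = 26453833722/63049675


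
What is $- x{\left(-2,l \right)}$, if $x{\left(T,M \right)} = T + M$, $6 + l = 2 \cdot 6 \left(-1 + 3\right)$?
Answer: $-16$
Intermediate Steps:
$l = 18$ ($l = -6 + 2 \cdot 6 \left(-1 + 3\right) = -6 + 12 \cdot 2 = -6 + 24 = 18$)
$x{\left(T,M \right)} = M + T$
$- x{\left(-2,l \right)} = - (18 - 2) = \left(-1\right) 16 = -16$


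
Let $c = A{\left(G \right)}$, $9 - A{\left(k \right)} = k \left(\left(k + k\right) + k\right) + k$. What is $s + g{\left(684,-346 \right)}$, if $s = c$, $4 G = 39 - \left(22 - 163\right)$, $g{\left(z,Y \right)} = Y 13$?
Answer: $-10609$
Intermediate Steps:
$g{\left(z,Y \right)} = 13 Y$
$G = 45$ ($G = \frac{39 - \left(22 - 163\right)}{4} = \frac{39 - -141}{4} = \frac{39 + 141}{4} = \frac{1}{4} \cdot 180 = 45$)
$A{\left(k \right)} = 9 - k - 3 k^{2}$ ($A{\left(k \right)} = 9 - \left(k \left(\left(k + k\right) + k\right) + k\right) = 9 - \left(k \left(2 k + k\right) + k\right) = 9 - \left(k 3 k + k\right) = 9 - \left(3 k^{2} + k\right) = 9 - \left(k + 3 k^{2}\right) = 9 - k - 3 k^{2}$)
$c = -6111$ ($c = 9 - 45 - 3 \cdot 45^{2} = 9 - 45 - 6075 = -6111$)
$s = -6111$
$s + g{\left(684,-346 \right)} = -6111 + 13 \left(-346\right) = -6111 - 4498 = -10609$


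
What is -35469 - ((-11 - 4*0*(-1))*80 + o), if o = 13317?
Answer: -47906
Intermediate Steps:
-35469 - ((-11 - 4*0*(-1))*80 + o) = -35469 - ((-11 - 4*0*(-1))*80 + 13317) = -35469 - ((-11 + 0*(-1))*80 + 13317) = -35469 - ((-11 + 0)*80 + 13317) = -35469 - (-11*80 + 13317) = -35469 - (-880 + 13317) = -35469 - 1*12437 = -35469 - 12437 = -47906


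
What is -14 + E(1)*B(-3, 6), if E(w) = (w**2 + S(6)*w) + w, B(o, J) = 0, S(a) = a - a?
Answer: -14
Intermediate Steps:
S(a) = 0
E(w) = w + w**2 (E(w) = (w**2 + 0*w) + w = (w**2 + 0) + w = w**2 + w = w + w**2)
-14 + E(1)*B(-3, 6) = -14 + (1*(1 + 1))*0 = -14 + (1*2)*0 = -14 + 2*0 = -14 + 0 = -14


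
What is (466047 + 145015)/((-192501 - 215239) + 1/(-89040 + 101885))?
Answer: -7849091390/5237420299 ≈ -1.4987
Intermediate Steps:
(466047 + 145015)/((-192501 - 215239) + 1/(-89040 + 101885)) = 611062/(-407740 + 1/12845) = 611062/(-5237420299/12845) = 611062*(-12845/5237420299) = -7849091390/5237420299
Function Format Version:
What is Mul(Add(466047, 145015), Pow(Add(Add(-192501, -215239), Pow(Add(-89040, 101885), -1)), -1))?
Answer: Rational(-7849091390, 5237420299) ≈ -1.4987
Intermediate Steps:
Mul(Add(466047, 145015), Pow(Add(Add(-192501, -215239), Pow(Add(-89040, 101885), -1)), -1)) = Mul(611062, Pow(Add(-407740, Pow(12845, -1)), -1)) = Mul(611062, Pow(Add(-407740, Rational(1, 12845)), -1)) = Mul(611062, Pow(Rational(-5237420299, 12845), -1)) = Mul(611062, Rational(-12845, 5237420299)) = Rational(-7849091390, 5237420299)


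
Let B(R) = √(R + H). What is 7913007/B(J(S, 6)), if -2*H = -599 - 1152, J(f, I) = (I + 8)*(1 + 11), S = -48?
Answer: 7913007*√4174/2087 ≈ 2.4496e+5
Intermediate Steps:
J(f, I) = 96 + 12*I (J(f, I) = (8 + I)*12 = 96 + 12*I)
H = 1751/2 (H = -(-599 - 1152)/2 = -½*(-1751) = 1751/2 ≈ 875.50)
B(R) = √(1751/2 + R) (B(R) = √(R + 1751/2) = √(1751/2 + R))
7913007/B(J(S, 6)) = 7913007/((√(3502 + 4*(96 + 12*6))/2)) = 7913007/((√(3502 + 4*(96 + 72))/2)) = 7913007/((√(3502 + 4*168)/2)) = 7913007/((√(3502 + 672)/2)) = 7913007/((√4174/2)) = 7913007*(√4174/2087) = 7913007*√4174/2087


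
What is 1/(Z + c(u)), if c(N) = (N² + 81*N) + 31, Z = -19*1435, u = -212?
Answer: 1/538 ≈ 0.0018587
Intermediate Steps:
Z = -27265
c(N) = 31 + N² + 81*N
1/(Z + c(u)) = 1/(-27265 + (31 + (-212)² + 81*(-212))) = 1/(-27265 + (31 + 44944 - 17172)) = 1/(-27265 + 27803) = 1/538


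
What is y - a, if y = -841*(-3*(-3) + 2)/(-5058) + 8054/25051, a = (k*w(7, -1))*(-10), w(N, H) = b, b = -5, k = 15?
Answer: -94758484567/126707958 ≈ -747.85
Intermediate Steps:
w(N, H) = -5
a = 750 (a = (15*(-5))*(-10) = -75*(-10) = 750)
y = 272483933/126707958 (y = -841*(9 + 2)*(-1/5058) + 8054*(1/25051) = -841*11*(-1/5058) + 8054/25051 = -9251*(-1/5058) + 8054/25051 = 9251/5058 + 8054/25051 = 272483933/126707958 ≈ 2.1505)
y - a = 272483933/126707958 - 1*750 = 272483933/126707958 - 750 = -94758484567/126707958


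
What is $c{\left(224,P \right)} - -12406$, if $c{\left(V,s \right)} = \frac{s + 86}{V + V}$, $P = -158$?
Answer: $\frac{694727}{56} \approx 12406.0$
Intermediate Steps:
$c{\left(V,s \right)} = \frac{86 + s}{2 V}$
$c{\left(224,P \right)} - -12406 = \frac{86 - 158}{2 \cdot 224} - -12406 = \frac{1}{2} \cdot \frac{1}{224} \left(-72\right) + 12406 = - \frac{9}{56} + 12406 = \frac{694727}{56}$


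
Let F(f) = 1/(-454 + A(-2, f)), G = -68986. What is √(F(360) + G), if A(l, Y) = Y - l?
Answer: I*√145974399/46 ≈ 262.65*I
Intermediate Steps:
F(f) = 1/(-452 + f) (F(f) = 1/(-454 + (f - 1*(-2))) = 1/(-454 + (f + 2)) = 1/(-454 + (2 + f)) = 1/(-452 + f))
√(F(360) + G) = √(1/(-452 + 360) - 68986) = √(1/(-92) - 68986) = √(-1/92 - 68986) = √(-6346713/92) = I*√145974399/46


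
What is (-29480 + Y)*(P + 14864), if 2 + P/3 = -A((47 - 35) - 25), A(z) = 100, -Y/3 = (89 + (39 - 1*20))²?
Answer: -938583376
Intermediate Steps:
Y = -34992 (Y = -3*(89 + (39 - 1*20))² = -3*(89 + (39 - 20))² = -3*(89 + 19)² = -3*108² = -3*11664 = -34992)
P = -306 (P = -6 + 3*(-1*100) = -6 + 3*(-100) = -6 - 300 = -306)
(-29480 + Y)*(P + 14864) = (-29480 - 34992)*(-306 + 14864) = -64472*14558 = -938583376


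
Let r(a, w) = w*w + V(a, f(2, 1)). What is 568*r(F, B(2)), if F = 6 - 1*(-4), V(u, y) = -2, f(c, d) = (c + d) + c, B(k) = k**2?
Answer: 7952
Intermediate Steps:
f(c, d) = d + 2*c
F = 10 (F = 6 + 4 = 10)
r(a, w) = -2 + w**2 (r(a, w) = w*w - 2 = w**2 - 2 = -2 + w**2)
568*r(F, B(2)) = 568*(-2 + (2**2)**2) = 568*(-2 + 4**2) = 568*(-2 + 16) = 568*14 = 7952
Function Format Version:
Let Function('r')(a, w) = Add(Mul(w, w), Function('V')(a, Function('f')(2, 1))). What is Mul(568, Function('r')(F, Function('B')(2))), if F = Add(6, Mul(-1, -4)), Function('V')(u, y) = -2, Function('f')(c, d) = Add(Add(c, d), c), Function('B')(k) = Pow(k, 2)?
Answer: 7952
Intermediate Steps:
Function('f')(c, d) = Add(d, Mul(2, c))
F = 10 (F = Add(6, 4) = 10)
Function('r')(a, w) = Add(-2, Pow(w, 2)) (Function('r')(a, w) = Add(Mul(w, w), -2) = Add(Pow(w, 2), -2) = Add(-2, Pow(w, 2)))
Mul(568, Function('r')(F, Function('B')(2))) = Mul(568, Add(-2, Pow(Pow(2, 2), 2))) = Mul(568, Add(-2, Pow(4, 2))) = Mul(568, Add(-2, 16)) = Mul(568, 14) = 7952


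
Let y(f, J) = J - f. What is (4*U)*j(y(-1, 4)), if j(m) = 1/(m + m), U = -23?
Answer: -46/5 ≈ -9.2000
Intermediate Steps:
j(m) = 1/(2*m)
(4*U)*j(y(-1, 4)) = (4*(-23))*(1/(2*(4 - 1*(-1)))) = -46/(4 + 1) = -46/5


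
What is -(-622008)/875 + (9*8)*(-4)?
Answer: 370008/875 ≈ 422.87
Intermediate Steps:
-(-622008)/875 + (9*8)*(-4) = -(-622008)/875 + 72*(-4) = -1467*(-424/875) - 288 = 622008/875 - 288 = 370008/875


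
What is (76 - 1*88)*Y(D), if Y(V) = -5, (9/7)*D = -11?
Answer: 60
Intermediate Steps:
D = -77/9 (D = (7/9)*(-11) = -77/9 ≈ -8.5556)
(76 - 1*88)*Y(D) = (76 - 1*88)*(-5) = (76 - 88)*(-5) = -12*(-5) = 60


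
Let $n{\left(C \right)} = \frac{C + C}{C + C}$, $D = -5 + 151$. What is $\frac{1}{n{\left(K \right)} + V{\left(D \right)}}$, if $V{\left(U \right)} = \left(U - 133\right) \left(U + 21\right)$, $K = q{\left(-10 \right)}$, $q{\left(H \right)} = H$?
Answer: $\frac{1}{2172} \approx 0.0004604$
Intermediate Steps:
$D = 146$
$K = -10$
$V{\left(U \right)} = \left(-133 + U\right) \left(21 + U\right)$
$n{\left(C \right)} = 1$ ($n{\left(C \right)} = \frac{2 C}{2 C} = 2 C \frac{1}{2 C} = 1$)
$\frac{1}{n{\left(K \right)} + V{\left(D \right)}} = \frac{1}{1 - \left(19145 - 21316\right)} = \frac{1}{1 - -2171} = \frac{1}{1 + 2171} = \frac{1}{2172}$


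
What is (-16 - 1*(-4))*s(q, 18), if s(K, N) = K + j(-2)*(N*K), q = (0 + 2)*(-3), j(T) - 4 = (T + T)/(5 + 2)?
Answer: 31608/7 ≈ 4515.4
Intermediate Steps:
j(T) = 4 + 2*T/7 (j(T) = 4 + (T + T)/(5 + 2) = 4 + (2*T)/7 = 4 + (2*T)*(1/7) = 4 + 2*T/7)
q = -6 (q = 2*(-3) = -6)
s(K, N) = K + 24*K*N/7 (s(K, N) = K + (4 + (2/7)*(-2))*(N*K) = K + (4 - 4/7)*(K*N) = K + 24*(K*N)/7 = K + 24*K*N/7)
(-16 - 1*(-4))*s(q, 18) = (-16 - 1*(-4))*((1/7)*(-6)*(7 + 24*18)) = (-16 + 4)*((1/7)*(-6)*(7 + 432)) = -12*(-6)*439/7 = -12*(-2634/7) = 31608/7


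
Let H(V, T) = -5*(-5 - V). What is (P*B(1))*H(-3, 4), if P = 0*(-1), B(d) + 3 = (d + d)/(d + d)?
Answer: 0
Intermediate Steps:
B(d) = -2 (B(d) = -3 + (d + d)/(d + d) = -3 + (2*d)/((2*d)) = -3 + (2*d)*(1/(2*d)) = -3 + 1 = -2)
H(V, T) = 25 + 5*V
P = 0
(P*B(1))*H(-3, 4) = (0*(-2))*(25 + 5*(-3)) = 0*(25 - 15) = 0*10 = 0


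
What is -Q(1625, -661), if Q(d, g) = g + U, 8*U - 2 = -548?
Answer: 2917/4 ≈ 729.25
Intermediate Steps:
U = -273/4 (U = ¼ + (⅛)*(-548) = ¼ - 137/2 = -273/4 ≈ -68.250)
Q(d, g) = -273/4 + g (Q(d, g) = g - 273/4 = -273/4 + g)
-Q(1625, -661) = -(-273/4 - 661) = -1*(-2917/4) = 2917/4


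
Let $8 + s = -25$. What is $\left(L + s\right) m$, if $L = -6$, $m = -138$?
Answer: $5382$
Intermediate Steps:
$s = -33$ ($s = -8 - 25 = -33$)
$\left(L + s\right) m = \left(-6 - 33\right) \left(-138\right) = \left(-39\right) \left(-138\right) = 5382$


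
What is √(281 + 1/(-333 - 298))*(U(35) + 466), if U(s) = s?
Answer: 501*√111882610/631 ≈ 8398.3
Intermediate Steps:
√(281 + 1/(-333 - 298))*(U(35) + 466) = √(281 + 1/(-333 - 298))*(35 + 466) = √(281 + 1/(-631))*501 = √(281 - 1/631)*501 = √(177310/631)*501 = (√111882610/631)*501 = 501*√111882610/631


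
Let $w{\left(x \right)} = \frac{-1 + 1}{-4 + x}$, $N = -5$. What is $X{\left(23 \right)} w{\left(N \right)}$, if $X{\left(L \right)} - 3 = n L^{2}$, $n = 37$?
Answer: $0$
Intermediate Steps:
$X{\left(L \right)} = 3 + 37 L^{2}$
$w{\left(x \right)} = 0$ ($w{\left(x \right)} = \frac{0}{-4 + x} = 0$)
$X{\left(23 \right)} w{\left(N \right)} = \left(3 + 37 \cdot 23^{2}\right) 0 = \left(3 + 37 \cdot 529\right) 0 = \left(3 + 19573\right) 0 = 19576 \cdot 0 = 0$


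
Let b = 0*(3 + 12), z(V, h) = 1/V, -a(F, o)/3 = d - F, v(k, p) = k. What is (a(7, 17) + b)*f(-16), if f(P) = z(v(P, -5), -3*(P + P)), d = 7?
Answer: 0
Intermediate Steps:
a(F, o) = -21 + 3*F (a(F, o) = -3*(7 - F) = -21 + 3*F)
f(P) = 1/P
b = 0 (b = 0*15 = 0)
(a(7, 17) + b)*f(-16) = ((-21 + 3*7) + 0)/(-16) = ((-21 + 21) + 0)*(-1/16) = (0 + 0)*(-1/16) = 0*(-1/16) = 0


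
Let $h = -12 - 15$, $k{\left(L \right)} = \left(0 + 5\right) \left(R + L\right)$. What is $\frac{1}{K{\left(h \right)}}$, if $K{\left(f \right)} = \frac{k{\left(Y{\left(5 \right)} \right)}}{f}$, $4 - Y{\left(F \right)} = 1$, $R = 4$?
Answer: $- \frac{27}{35} \approx -0.77143$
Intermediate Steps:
$Y{\left(F \right)} = 3$ ($Y{\left(F \right)} = 4 - 1 = 3$)
$k{\left(L \right)} = 20 + 5 L$ ($k{\left(L \right)} = \left(0 + 5\right) \left(4 + L\right) = 5 \left(4 + L\right) = 20 + 5 L$)
$h = -27$ ($h = -12 - 15 = -27$)
$K{\left(f \right)} = \frac{35}{f}$ ($K{\left(f \right)} = \frac{20 + 5 \cdot 3}{f} = \frac{20 + 15}{f} = \frac{35}{f}$)
$\frac{1}{K{\left(h \right)}} = \frac{1}{35 \frac{1}{-27}} = \frac{1}{35 \left(- \frac{1}{27}\right)} = \frac{1}{- \frac{35}{27}} = - \frac{27}{35}$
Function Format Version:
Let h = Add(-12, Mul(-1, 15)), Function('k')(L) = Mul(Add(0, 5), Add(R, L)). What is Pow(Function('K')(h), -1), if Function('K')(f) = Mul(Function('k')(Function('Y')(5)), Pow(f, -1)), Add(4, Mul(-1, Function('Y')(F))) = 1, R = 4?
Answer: Rational(-27, 35) ≈ -0.77143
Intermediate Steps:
Function('Y')(F) = 3 (Function('Y')(F) = Add(4, Mul(-1, 1)) = Add(4, -1) = 3)
Function('k')(L) = Add(20, Mul(5, L)) (Function('k')(L) = Mul(Add(0, 5), Add(4, L)) = Mul(5, Add(4, L)) = Add(20, Mul(5, L)))
h = -27 (h = Add(-12, -15) = -27)
Function('K')(f) = Mul(35, Pow(f, -1)) (Function('K')(f) = Mul(Add(20, Mul(5, 3)), Pow(f, -1)) = Mul(Add(20, 15), Pow(f, -1)) = Mul(35, Pow(f, -1)))
Pow(Function('K')(h), -1) = Pow(Mul(35, Pow(-27, -1)), -1) = Pow(Mul(35, Rational(-1, 27)), -1) = Pow(Rational(-35, 27), -1) = Rational(-27, 35)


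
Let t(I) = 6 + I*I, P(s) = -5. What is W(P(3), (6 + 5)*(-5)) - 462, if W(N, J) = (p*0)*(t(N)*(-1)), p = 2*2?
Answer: -462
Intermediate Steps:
p = 4
t(I) = 6 + I²
W(N, J) = 0 (W(N, J) = (4*0)*((6 + N²)*(-1)) = 0*(-6 - N²) = 0)
W(P(3), (6 + 5)*(-5)) - 462 = 0 - 462 = -462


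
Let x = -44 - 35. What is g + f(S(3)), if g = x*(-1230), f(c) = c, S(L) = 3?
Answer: 97173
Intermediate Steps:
x = -79
g = 97170 (g = -79*(-1230) = 97170)
g + f(S(3)) = 97170 + 3 = 97173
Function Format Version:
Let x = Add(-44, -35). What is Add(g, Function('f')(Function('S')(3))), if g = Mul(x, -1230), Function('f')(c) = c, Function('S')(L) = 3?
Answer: 97173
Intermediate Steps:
x = -79
g = 97170 (g = Mul(-79, -1230) = 97170)
Add(g, Function('f')(Function('S')(3))) = Add(97170, 3) = 97173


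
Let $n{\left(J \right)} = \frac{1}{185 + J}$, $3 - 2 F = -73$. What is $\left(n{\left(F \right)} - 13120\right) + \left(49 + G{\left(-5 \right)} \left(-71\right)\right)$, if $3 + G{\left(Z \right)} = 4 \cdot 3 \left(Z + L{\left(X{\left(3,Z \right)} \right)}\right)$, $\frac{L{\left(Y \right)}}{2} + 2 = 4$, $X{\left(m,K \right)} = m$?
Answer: $- \frac{2677337}{223} \approx -12006.0$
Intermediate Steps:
$L{\left(Y \right)} = 4$ ($L{\left(Y \right)} = -4 + 2 \cdot 4 = -4 + 8 = 4$)
$F = 38$ ($F = \frac{3}{2} - - \frac{73}{2} = \frac{3}{2} + \frac{73}{2} = 38$)
$G{\left(Z \right)} = 45 + 12 Z$ ($G{\left(Z \right)} = -3 + 4 \cdot 3 \left(Z + 4\right) = -3 + 12 \left(4 + Z\right) = -3 + \left(48 + 12 Z\right) = 45 + 12 Z$)
$\left(n{\left(F \right)} - 13120\right) + \left(49 + G{\left(-5 \right)} \left(-71\right)\right) = \left(\frac{1}{185 + 38} - 13120\right) + \left(49 + \left(45 + 12 \left(-5\right)\right) \left(-71\right)\right) = \left(\frac{1}{223} - 13120\right) + \left(49 + \left(45 - 60\right) \left(-71\right)\right) = \left(\frac{1}{223} - 13120\right) + \left(49 - -1065\right) = - \frac{2925759}{223} + \left(49 + 1065\right) = - \frac{2925759}{223} + 1114 = - \frac{2677337}{223}$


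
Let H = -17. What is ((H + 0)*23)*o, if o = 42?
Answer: -16422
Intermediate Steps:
((H + 0)*23)*o = ((-17 + 0)*23)*42 = -17*23*42 = -391*42 = -16422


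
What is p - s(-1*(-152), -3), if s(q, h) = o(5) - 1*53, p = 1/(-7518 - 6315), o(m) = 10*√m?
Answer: 733148/13833 - 10*√5 ≈ 30.639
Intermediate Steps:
p = -1/13833 (p = 1/(-13833) = -1/13833 ≈ -7.2291e-5)
s(q, h) = -53 + 10*√5 (s(q, h) = 10*√5 - 1*53 = 10*√5 - 53 = -53 + 10*√5)
p - s(-1*(-152), -3) = -1/13833 - (-53 + 10*√5) = -1/13833 + (53 - 10*√5) = 733148/13833 - 10*√5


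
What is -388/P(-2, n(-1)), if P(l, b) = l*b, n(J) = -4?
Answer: -97/2 ≈ -48.500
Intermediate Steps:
P(l, b) = b*l
-388/P(-2, n(-1)) = -388/((-4*(-2))) = -388/8 = -388*1/8 = -97/2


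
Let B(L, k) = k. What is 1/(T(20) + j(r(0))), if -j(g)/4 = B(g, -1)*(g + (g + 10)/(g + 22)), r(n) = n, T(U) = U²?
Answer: 11/4420 ≈ 0.0024887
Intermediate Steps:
j(g) = 4*g + 4*(10 + g)/(22 + g) (j(g) = -(-4)*(g + (g + 10)/(g + 22)) = -(-4)*(g + (10 + g)/(22 + g)) = -4*(-g - (10 + g)/(22 + g)) = 4*g + 4*(10 + g)/(22 + g))
1/(T(20) + j(r(0))) = 1/(20² + 4*(10 + 0² + 23*0)/(22 + 0)) = 1/(400 + 4*(10 + 0 + 0)/22) = 1/(400 + 4*(1/22)*10) = 1/(400 + 20/11) = 1/(4420/11) = 11/4420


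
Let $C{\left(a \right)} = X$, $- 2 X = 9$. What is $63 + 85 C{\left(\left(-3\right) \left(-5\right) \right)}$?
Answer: $- \frac{639}{2} \approx -319.5$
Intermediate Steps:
$X = - \frac{9}{2}$ ($X = \left(- \frac{1}{2}\right) 9 = - \frac{9}{2} \approx -4.5$)
$C{\left(a \right)} = - \frac{9}{2}$
$63 + 85 C{\left(\left(-3\right) \left(-5\right) \right)} = 63 + 85 \left(- \frac{9}{2}\right) = 63 - \frac{765}{2} = - \frac{639}{2}$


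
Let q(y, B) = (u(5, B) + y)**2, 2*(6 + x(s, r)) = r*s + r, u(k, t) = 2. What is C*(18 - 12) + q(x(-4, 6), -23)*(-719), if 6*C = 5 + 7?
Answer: -121499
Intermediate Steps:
x(s, r) = -6 + r/2 + r*s/2 (x(s, r) = -6 + (r*s + r)/2 = -6 + (r + r*s)/2 = -6 + (r/2 + r*s/2) = -6 + r/2 + r*s/2)
q(y, B) = (2 + y)**2
C = 2 (C = (5 + 7)/6 = (1/6)*12 = 2)
C*(18 - 12) + q(x(-4, 6), -23)*(-719) = 2*(18 - 12) + (2 + (-6 + (1/2)*6 + (1/2)*6*(-4)))**2*(-719) = 2*6 + (2 + (-6 + 3 - 12))**2*(-719) = 12 + (2 - 15)**2*(-719) = 12 + (-13)**2*(-719) = 12 + 169*(-719) = 12 - 121511 = -121499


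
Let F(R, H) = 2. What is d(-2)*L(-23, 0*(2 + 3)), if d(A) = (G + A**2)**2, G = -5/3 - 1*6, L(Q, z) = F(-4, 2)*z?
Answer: 0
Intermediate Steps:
L(Q, z) = 2*z
G = -23/3 (G = -5*1/3 - 6 = -5/3 - 6 = -23/3 ≈ -7.6667)
d(A) = (-23/3 + A**2)**2
d(-2)*L(-23, 0*(2 + 3)) = ((-23 + 3*(-2)**2)**2/9)*(2*(0*(2 + 3))) = ((-23 + 3*4)**2/9)*(2*(0*5)) = ((-23 + 12)**2/9)*(2*0) = ((1/9)*(-11)**2)*0 = ((1/9)*121)*0 = (121/9)*0 = 0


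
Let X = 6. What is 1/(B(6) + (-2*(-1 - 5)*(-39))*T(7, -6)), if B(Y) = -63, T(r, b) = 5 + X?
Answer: -1/5211 ≈ -0.00019190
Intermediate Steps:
T(r, b) = 11 (T(r, b) = 5 + 6 = 11)
1/(B(6) + (-2*(-1 - 5)*(-39))*T(7, -6)) = 1/(-63 + (-2*(-1 - 5)*(-39))*11) = 1/(-63 + (-2*(-6)*(-39))*11) = 1/(-63 + (12*(-39))*11) = 1/(-63 - 468*11) = 1/(-63 - 5148) = 1/(-5211) = -1/5211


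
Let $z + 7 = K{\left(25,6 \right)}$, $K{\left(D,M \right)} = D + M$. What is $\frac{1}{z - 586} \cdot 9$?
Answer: $- \frac{9}{562} \approx -0.016014$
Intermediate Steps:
$z = 24$ ($z = -7 + \left(25 + 6\right) = -7 + 31 = 24$)
$\frac{1}{z - 586} \cdot 9 = \frac{1}{24 - 586} \cdot 9 = \frac{1}{-562} \cdot 9 = \left(- \frac{1}{562}\right) 9 = - \frac{9}{562}$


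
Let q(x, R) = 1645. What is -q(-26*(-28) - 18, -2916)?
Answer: -1645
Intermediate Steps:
-q(-26*(-28) - 18, -2916) = -1*1645 = -1645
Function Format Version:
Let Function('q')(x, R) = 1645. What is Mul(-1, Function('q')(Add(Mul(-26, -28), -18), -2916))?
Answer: -1645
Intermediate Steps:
Mul(-1, Function('q')(Add(Mul(-26, -28), -18), -2916)) = Mul(-1, 1645) = -1645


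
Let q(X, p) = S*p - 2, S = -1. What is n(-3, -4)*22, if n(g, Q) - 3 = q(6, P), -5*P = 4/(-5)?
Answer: 462/25 ≈ 18.480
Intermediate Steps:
P = 4/25 (P = -4/(5*(-5)) = -4*(-1)/(5*5) = -1/5*(-4/5) = 4/25 ≈ 0.16000)
q(X, p) = -2 - p (q(X, p) = -p - 2 = -2 - p)
n(g, Q) = 21/25 (n(g, Q) = 3 + (-2 - 1*4/25) = 3 + (-2 - 4/25) = 3 - 54/25 = 21/25)
n(-3, -4)*22 = (21/25)*22 = 462/25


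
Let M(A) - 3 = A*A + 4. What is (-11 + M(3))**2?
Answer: 25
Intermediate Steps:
M(A) = 7 + A**2 (M(A) = 3 + (A*A + 4) = 3 + (A**2 + 4) = 3 + (4 + A**2) = 7 + A**2)
(-11 + M(3))**2 = (-11 + (7 + 3**2))**2 = (-11 + (7 + 9))**2 = (-11 + 16)**2 = 5**2 = 25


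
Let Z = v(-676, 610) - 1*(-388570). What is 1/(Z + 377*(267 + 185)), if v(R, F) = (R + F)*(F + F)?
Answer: 1/478454 ≈ 2.0901e-6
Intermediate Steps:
v(R, F) = 2*F*(F + R) (v(R, F) = (F + R)*(2*F) = 2*F*(F + R))
Z = 308050 (Z = 2*610*(610 - 676) - 1*(-388570) = 2*610*(-66) + 388570 = -80520 + 388570 = 308050)
1/(Z + 377*(267 + 185)) = 1/(308050 + 377*(267 + 185)) = 1/(308050 + 377*452) = 1/(308050 + 170404) = 1/478454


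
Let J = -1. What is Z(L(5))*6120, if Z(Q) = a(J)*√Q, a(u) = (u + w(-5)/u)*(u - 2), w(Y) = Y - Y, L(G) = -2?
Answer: 18360*I*√2 ≈ 25965.0*I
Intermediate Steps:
w(Y) = 0
a(u) = u*(-2 + u) (a(u) = (u + 0/u)*(u - 2) = (u + 0)*(-2 + u) = u*(-2 + u))
Z(Q) = 3*√Q (Z(Q) = (-(-2 - 1))*√Q = (-1*(-3))*√Q = 3*√Q)
Z(L(5))*6120 = (3*√(-2))*6120 = (3*(I*√2))*6120 = (3*I*√2)*6120 = 18360*I*√2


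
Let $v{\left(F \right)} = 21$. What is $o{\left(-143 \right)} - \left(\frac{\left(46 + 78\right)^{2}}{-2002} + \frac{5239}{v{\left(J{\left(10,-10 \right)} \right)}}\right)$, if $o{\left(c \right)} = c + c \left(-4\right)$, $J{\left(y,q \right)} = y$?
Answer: $\frac{562174}{3003} \approx 187.2$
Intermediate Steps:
$o{\left(c \right)} = - 3 c$ ($o{\left(c \right)} = c - 4 c = - 3 c$)
$o{\left(-143 \right)} - \left(\frac{\left(46 + 78\right)^{2}}{-2002} + \frac{5239}{v{\left(J{\left(10,-10 \right)} \right)}}\right) = \left(-3\right) \left(-143\right) - \left(\frac{\left(46 + 78\right)^{2}}{-2002} + \frac{5239}{21}\right) = 429 - \left(124^{2} \left(- \frac{1}{2002}\right) + 5239 \cdot \frac{1}{21}\right) = 429 - \left(15376 \left(- \frac{1}{2002}\right) + \frac{5239}{21}\right) = 429 - \left(- \frac{7688}{1001} + \frac{5239}{21}\right) = 429 - \frac{726113}{3003} = \frac{562174}{3003}$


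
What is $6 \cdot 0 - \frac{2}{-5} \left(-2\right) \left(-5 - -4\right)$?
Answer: $0$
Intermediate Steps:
$6 \cdot 0 - \frac{2}{-5} \left(-2\right) \left(-5 - -4\right) = 0 \left(-2\right) \left(- \frac{1}{5}\right) \left(-2\right) \left(-5 + 4\right) = 0 \cdot \frac{2}{5} \left(-2\right) \left(-1\right) = 0 \left(\left(- \frac{4}{5}\right) \left(-1\right)\right) = 0 \cdot \frac{4}{5} = 0$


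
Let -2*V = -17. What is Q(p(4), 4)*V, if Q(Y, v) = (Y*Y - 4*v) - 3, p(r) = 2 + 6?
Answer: 765/2 ≈ 382.50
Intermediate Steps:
p(r) = 8
V = 17/2 (V = -1/2*(-17) = 17/2 ≈ 8.5000)
Q(Y, v) = -3 + Y**2 - 4*v (Q(Y, v) = (Y**2 - 4*v) - 3 = -3 + Y**2 - 4*v)
Q(p(4), 4)*V = (-3 + 8**2 - 4*4)*(17/2) = (-3 + 64 - 16)*(17/2) = 45*(17/2) = 765/2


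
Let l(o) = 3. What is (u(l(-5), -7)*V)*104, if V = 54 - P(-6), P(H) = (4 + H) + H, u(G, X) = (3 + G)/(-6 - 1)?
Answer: -38688/7 ≈ -5526.9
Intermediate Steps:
u(G, X) = -3/7 - G/7 (u(G, X) = (3 + G)/(-7) = (3 + G)*(-⅐) = -3/7 - G/7)
P(H) = 4 + 2*H
V = 62 (V = 54 - (4 + 2*(-6)) = 54 - (4 - 12) = 54 - 1*(-8) = 54 + 8 = 62)
(u(l(-5), -7)*V)*104 = ((-3/7 - ⅐*3)*62)*104 = ((-3/7 - 3/7)*62)*104 = -6/7*62*104 = -372/7*104 = -38688/7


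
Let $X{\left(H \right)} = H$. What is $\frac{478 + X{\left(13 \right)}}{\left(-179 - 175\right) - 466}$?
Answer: $- \frac{491}{820} \approx -0.59878$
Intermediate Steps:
$\frac{478 + X{\left(13 \right)}}{\left(-179 - 175\right) - 466} = \frac{478 + 13}{\left(-179 - 175\right) - 466} = \frac{491}{\left(-179 - 175\right) - 466} = \frac{491}{-354 - 466} = \frac{491}{-820} = 491 \left(- \frac{1}{820}\right) = - \frac{491}{820}$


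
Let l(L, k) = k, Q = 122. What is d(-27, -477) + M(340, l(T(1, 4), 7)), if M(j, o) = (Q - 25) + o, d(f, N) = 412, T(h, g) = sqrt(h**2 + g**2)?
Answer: 516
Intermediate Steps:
T(h, g) = sqrt(g**2 + h**2)
M(j, o) = 97 + o (M(j, o) = (122 - 25) + o = 97 + o)
d(-27, -477) + M(340, l(T(1, 4), 7)) = 412 + (97 + 7) = 412 + 104 = 516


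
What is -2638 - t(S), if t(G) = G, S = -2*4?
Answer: -2630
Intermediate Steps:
S = -8
-2638 - t(S) = -2638 - 1*(-8) = -2638 + 8 = -2630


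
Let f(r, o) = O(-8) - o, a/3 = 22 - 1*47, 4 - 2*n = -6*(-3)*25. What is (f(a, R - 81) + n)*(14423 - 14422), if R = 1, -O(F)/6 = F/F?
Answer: -149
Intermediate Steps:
O(F) = -6 (O(F) = -6*F/F = -6*1 = -6)
n = -223 (n = 2 - (-6*(-3))*25/2 = 2 - 9*25 = 2 - ½*450 = 2 - 225 = -223)
a = -75 (a = 3*(22 - 1*47) = 3*(22 - 47) = 3*(-25) = -75)
f(r, o) = -6 - o
(f(a, R - 81) + n)*(14423 - 14422) = ((-6 - (1 - 81)) - 223)*(14423 - 14422) = ((-6 - 1*(-80)) - 223)*1 = ((-6 + 80) - 223)*1 = (74 - 223)*1 = -149*1 = -149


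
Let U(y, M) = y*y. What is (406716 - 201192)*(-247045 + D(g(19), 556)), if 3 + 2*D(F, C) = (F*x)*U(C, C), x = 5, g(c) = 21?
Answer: 3284806546494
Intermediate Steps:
U(y, M) = y**2
D(F, C) = -3/2 + 5*F*C**2/2 (D(F, C) = -3/2 + ((F*5)*C**2)/2 = -3/2 + ((5*F)*C**2)/2 = -3/2 + (5*F*C**2)/2 = -3/2 + 5*F*C**2/2)
(406716 - 201192)*(-247045 + D(g(19), 556)) = (406716 - 201192)*(-247045 + (-3/2 + (5/2)*21*556**2)) = 205524*(-247045 + (-3/2 + (5/2)*21*309136)) = 205524*(-247045 + (-3/2 + 16229640)) = 205524*(-247045 + 32459277/2) = 205524*(31965187/2) = 3284806546494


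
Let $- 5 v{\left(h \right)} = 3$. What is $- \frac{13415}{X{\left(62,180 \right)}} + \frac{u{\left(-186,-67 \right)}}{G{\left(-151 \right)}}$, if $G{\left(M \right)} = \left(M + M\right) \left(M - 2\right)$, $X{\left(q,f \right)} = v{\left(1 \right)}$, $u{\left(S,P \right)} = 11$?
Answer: $\frac{1033089161}{46206} \approx 22358.0$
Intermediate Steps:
$v{\left(h \right)} = - \frac{3}{5}$ ($v{\left(h \right)} = \left(- \frac{1}{5}\right) 3 = - \frac{3}{5}$)
$X{\left(q,f \right)} = - \frac{3}{5}$
$G{\left(M \right)} = 2 M \left(-2 + M\right)$
$- \frac{13415}{X{\left(62,180 \right)}} + \frac{u{\left(-186,-67 \right)}}{G{\left(-151 \right)}} = - \frac{13415}{- \frac{3}{5}} + \frac{11}{2 \left(-151\right) \left(-2 - 151\right)} = \left(-13415\right) \left(- \frac{5}{3}\right) + \frac{11}{2 \left(-151\right) \left(-153\right)} = \frac{67075}{3} + \frac{11}{46206} = \frac{1033089161}{46206}$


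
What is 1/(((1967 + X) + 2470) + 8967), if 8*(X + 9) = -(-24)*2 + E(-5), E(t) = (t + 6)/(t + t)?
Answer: 80/1072079 ≈ 7.4621e-5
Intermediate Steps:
E(t) = (6 + t)/(2*t) (E(t) = (6 + t)/((2*t)) = (6 + t)*(1/(2*t)) = (6 + t)/(2*t))
X = -241/80 (X = -9 + (-(-24)*2 + (½)*(6 - 5)/(-5))/8 = -9 + (-12*(-4) + (½)*(-⅕)*1)/8 = -9 + (48 - ⅒)/8 = -9 + (⅛)*(479/10) = -9 + 479/80 = -241/80 ≈ -3.0125)
1/(((1967 + X) + 2470) + 8967) = 1/(((1967 - 241/80) + 2470) + 8967) = 1/((157119/80 + 2470) + 8967) = 1/(354719/80 + 8967) = 1/(1072079/80) = 80/1072079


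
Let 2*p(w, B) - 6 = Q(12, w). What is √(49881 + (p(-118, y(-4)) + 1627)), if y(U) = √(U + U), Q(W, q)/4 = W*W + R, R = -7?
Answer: √51785 ≈ 227.56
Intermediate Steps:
Q(W, q) = -28 + 4*W² (Q(W, q) = 4*(W*W - 7) = 4*(W² - 7) = 4*(-7 + W²) = -28 + 4*W²)
y(U) = √2*√U (y(U) = √(2*U) = √2*√U)
p(w, B) = 277 (p(w, B) = 3 + (-28 + 4*12²)/2 = 3 + (-28 + 4*144)/2 = 3 + (-28 + 576)/2 = 3 + (½)*548 = 3 + 274 = 277)
√(49881 + (p(-118, y(-4)) + 1627)) = √(49881 + (277 + 1627)) = √(49881 + 1904) = √51785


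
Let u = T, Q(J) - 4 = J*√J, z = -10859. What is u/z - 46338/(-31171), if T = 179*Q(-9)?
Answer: 480865906/338485889 + 4833*I/10859 ≈ 1.4206 + 0.44507*I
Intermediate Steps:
Q(J) = 4 + J^(3/2) (Q(J) = 4 + J*√J = 4 + J^(3/2))
T = 716 - 4833*I (T = 179*(4 + (-9)^(3/2)) = 179*(4 - 27*I) = 716 - 4833*I ≈ 716.0 - 4833.0*I)
u = 716 - 4833*I ≈ 716.0 - 4833.0*I
u/z - 46338/(-31171) = (716 - 4833*I)/(-10859) - 46338/(-31171) = (716 - 4833*I)*(-1/10859) - 46338*(-1/31171) = (-716/10859 + 4833*I/10859) + 46338/31171 = 480865906/338485889 + 4833*I/10859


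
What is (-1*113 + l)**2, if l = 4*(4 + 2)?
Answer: 7921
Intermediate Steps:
l = 24 (l = 4*6 = 24)
(-1*113 + l)**2 = (-1*113 + 24)**2 = (-113 + 24)**2 = (-89)**2 = 7921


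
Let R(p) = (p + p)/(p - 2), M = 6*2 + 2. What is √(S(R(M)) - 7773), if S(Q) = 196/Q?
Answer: I*√7689 ≈ 87.687*I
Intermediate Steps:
M = 14 (M = 12 + 2 = 14)
R(p) = 2*p/(-2 + p) (R(p) = (2*p)/(-2 + p) = 2*p/(-2 + p))
√(S(R(M)) - 7773) = √(196/((2*14/(-2 + 14))) - 7773) = √(196/((2*14/12)) - 7773) = √(196/((2*14*(1/12))) - 7773) = √(196/(7/3) - 7773) = √(196*(3/7) - 7773) = √(84 - 7773) = √(-7689) = I*√7689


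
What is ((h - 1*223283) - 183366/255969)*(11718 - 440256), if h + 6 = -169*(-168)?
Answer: 2375422967269638/28441 ≈ 8.3521e+10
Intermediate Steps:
h = 28386 (h = -6 - 169*(-168) = -6 + 28392 = 28386)
((h - 1*223283) - 183366/255969)*(11718 - 440256) = ((28386 - 1*223283) - 183366/255969)*(11718 - 440256) = ((28386 - 223283) - 183366*1/255969)*(-428538) = (-194897 - 20374/28441)*(-428538) = -5543085951/28441*(-428538) = 2375422967269638/28441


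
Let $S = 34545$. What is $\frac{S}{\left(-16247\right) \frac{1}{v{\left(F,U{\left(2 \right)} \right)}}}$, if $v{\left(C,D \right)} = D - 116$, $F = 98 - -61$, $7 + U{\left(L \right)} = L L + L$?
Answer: $\frac{577395}{2321} \approx 248.77$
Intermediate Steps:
$U{\left(L \right)} = -7 + L + L^{2}$ ($U{\left(L \right)} = -7 + \left(L L + L\right) = -7 + \left(L^{2} + L\right) = -7 + \left(L + L^{2}\right) = -7 + L + L^{2}$)
$F = 159$ ($F = 98 + 61 = 159$)
$v{\left(C,D \right)} = -116 + D$
$\frac{S}{\left(-16247\right) \frac{1}{v{\left(F,U{\left(2 \right)} \right)}}} = \frac{34545}{\left(-16247\right) \frac{1}{-116 + \left(-7 + 2 + 2^{2}\right)}} = \frac{34545}{\left(-16247\right) \frac{1}{-116 + \left(-7 + 2 + 4\right)}} = \frac{34545}{\left(-16247\right) \frac{1}{-116 - 1}} = \frac{34545}{\left(-16247\right) \frac{1}{-117}} = \frac{34545}{\left(-16247\right) \left(- \frac{1}{117}\right)} = \frac{34545}{\frac{16247}{117}} = 34545 \cdot \frac{117}{16247} = \frac{577395}{2321}$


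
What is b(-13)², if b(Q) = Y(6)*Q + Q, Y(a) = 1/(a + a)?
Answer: 28561/144 ≈ 198.34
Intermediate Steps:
Y(a) = 1/(2*a)
b(Q) = 13*Q/12 (b(Q) = ((½)/6)*Q + Q = ((½)*(⅙))*Q + Q = Q/12 + Q = 13*Q/12)
b(-13)² = ((13/12)*(-13))² = (-169/12)² = 28561/144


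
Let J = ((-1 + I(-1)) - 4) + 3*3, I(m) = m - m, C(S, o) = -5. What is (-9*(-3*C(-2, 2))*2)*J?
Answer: -1080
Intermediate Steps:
I(m) = 0
J = 4 (J = ((-1 + 0) - 4) + 3*3 = (-1 - 4) + 9 = -5 + 9 = 4)
(-9*(-3*C(-2, 2))*2)*J = -9*(-3*(-5))*2*4 = -135*2*4 = -9*30*4 = -270*4 = -1080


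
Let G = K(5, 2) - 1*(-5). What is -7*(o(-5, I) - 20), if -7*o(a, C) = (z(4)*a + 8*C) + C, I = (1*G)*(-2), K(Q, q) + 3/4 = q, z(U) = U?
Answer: 15/2 ≈ 7.5000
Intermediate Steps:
K(Q, q) = -3/4 + q
G = 25/4 (G = (-3/4 + 2) - 1*(-5) = 5/4 + 5 = 25/4 ≈ 6.2500)
I = -25/2 (I = (1*(25/4))*(-2) = (25/4)*(-2) = -25/2 ≈ -12.500)
o(a, C) = -9*C/7 - 4*a/7 (o(a, C) = -((4*a + 8*C) + C)/7 = -(4*a + 9*C)/7 = -9*C/7 - 4*a/7)
-7*(o(-5, I) - 20) = -7*((-9/7*(-25/2) - 4/7*(-5)) - 20) = -7*((225/14 + 20/7) - 20) = -7*(265/14 - 20) = -7*(-15/14) = 15/2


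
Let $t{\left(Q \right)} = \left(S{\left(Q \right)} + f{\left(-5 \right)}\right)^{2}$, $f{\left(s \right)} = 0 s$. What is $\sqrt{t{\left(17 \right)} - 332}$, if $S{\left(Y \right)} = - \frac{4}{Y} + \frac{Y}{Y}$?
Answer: $\frac{71 i \sqrt{19}}{17} \approx 18.205 i$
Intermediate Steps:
$f{\left(s \right)} = 0$
$S{\left(Y \right)} = 1 - \frac{4}{Y}$ ($S{\left(Y \right)} = - \frac{4}{Y} + 1 = 1 - \frac{4}{Y}$)
$t{\left(Q \right)} = \frac{\left(-4 + Q\right)^{2}}{Q^{2}}$ ($t{\left(Q \right)} = \left(\frac{-4 + Q}{Q} + 0\right)^{2} = \left(\frac{-4 + Q}{Q}\right)^{2} = \frac{\left(-4 + Q\right)^{2}}{Q^{2}}$)
$\sqrt{t{\left(17 \right)} - 332} = \sqrt{\frac{\left(-4 + 17\right)^{2}}{289} - 332} = \sqrt{\frac{13^{2}}{289} - 332} = \sqrt{\frac{1}{289} \cdot 169 - 332} = \sqrt{\frac{169}{289} - 332} = \sqrt{- \frac{95779}{289}} = \frac{71 i \sqrt{19}}{17}$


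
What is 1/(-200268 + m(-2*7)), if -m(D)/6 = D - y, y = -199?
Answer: -1/201378 ≈ -4.9658e-6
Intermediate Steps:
m(D) = -1194 - 6*D (m(D) = -6*(D - 1*(-199)) = -6*(D + 199) = -6*(199 + D) = -1194 - 6*D)
1/(-200268 + m(-2*7)) = 1/(-200268 + (-1194 - (-12)*7)) = 1/(-200268 + (-1194 - 6*(-14))) = 1/(-200268 + (-1194 + 84)) = 1/(-200268 - 1110) = 1/(-201378) = -1/201378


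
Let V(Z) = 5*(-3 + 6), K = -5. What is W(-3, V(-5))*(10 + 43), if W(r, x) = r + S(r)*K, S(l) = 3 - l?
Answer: -1749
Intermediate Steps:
V(Z) = 15 (V(Z) = 5*3 = 15)
W(r, x) = -15 + 6*r (W(r, x) = r + (3 - r)*(-5) = r + (-15 + 5*r) = -15 + 6*r)
W(-3, V(-5))*(10 + 43) = (-15 + 6*(-3))*(10 + 43) = (-15 - 18)*53 = -33*53 = -1749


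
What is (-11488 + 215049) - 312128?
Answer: -108567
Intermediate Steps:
(-11488 + 215049) - 312128 = 203561 - 312128 = -108567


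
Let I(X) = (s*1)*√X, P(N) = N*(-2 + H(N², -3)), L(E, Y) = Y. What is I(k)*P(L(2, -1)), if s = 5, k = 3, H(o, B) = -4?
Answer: 30*√3 ≈ 51.962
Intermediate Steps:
P(N) = -6*N (P(N) = N*(-2 - 4) = N*(-6) = -6*N)
I(X) = 5*√X (I(X) = (5*1)*√X = 5*√X)
I(k)*P(L(2, -1)) = (5*√3)*(-6*(-1)) = (5*√3)*6 = 30*√3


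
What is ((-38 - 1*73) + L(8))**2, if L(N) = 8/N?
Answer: 12100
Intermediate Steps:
((-38 - 1*73) + L(8))**2 = ((-38 - 1*73) + 8/8)**2 = ((-38 - 73) + 8*(1/8))**2 = (-111 + 1)**2 = (-110)**2 = 12100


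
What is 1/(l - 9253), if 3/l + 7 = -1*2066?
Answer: -691/6393824 ≈ -0.00010807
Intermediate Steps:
l = -1/691 (l = 3/(-7 - 1*2066) = 3/(-7 - 2066) = 3/(-2073) = 3*(-1/2073) = -1/691 ≈ -0.0014472)
1/(l - 9253) = 1/(-1/691 - 9253) = 1/(-6393824/691) = -691/6393824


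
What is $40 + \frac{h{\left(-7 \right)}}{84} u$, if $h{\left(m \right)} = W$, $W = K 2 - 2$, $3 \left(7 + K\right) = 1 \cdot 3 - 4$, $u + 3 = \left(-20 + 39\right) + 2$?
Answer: $\frac{255}{7} \approx 36.429$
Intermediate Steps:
$u = 18$ ($u = -3 + \left(\left(-20 + 39\right) + 2\right) = -3 + \left(19 + 2\right) = -3 + 21 = 18$)
$K = - \frac{22}{3}$ ($K = -7 + \frac{1 \cdot 3 - 4}{3} = -7 + \frac{3 - 4}{3} = -7 + \frac{1}{3} \left(-1\right) = -7 - \frac{1}{3} = - \frac{22}{3} \approx -7.3333$)
$W = - \frac{50}{3}$ ($W = \left(- \frac{22}{3}\right) 2 - 2 = - \frac{44}{3} - 2 = - \frac{50}{3} \approx -16.667$)
$h{\left(m \right)} = - \frac{50}{3}$
$40 + \frac{h{\left(-7 \right)}}{84} u = 40 + - \frac{50}{3 \cdot 84} \cdot 18 = 40 + \left(- \frac{50}{3}\right) \frac{1}{84} \cdot 18 = 40 - \frac{25}{7} = \frac{255}{7}$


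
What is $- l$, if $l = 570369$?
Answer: $-570369$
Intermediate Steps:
$- l = \left(-1\right) 570369 = -570369$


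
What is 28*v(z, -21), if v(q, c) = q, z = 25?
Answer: 700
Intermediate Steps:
28*v(z, -21) = 28*25 = 700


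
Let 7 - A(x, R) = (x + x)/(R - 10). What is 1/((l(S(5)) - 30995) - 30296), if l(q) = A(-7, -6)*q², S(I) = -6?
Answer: -2/122141 ≈ -1.6375e-5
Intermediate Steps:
A(x, R) = 7 - 2*x/(-10 + R) (A(x, R) = 7 - (x + x)/(R - 10) = 7 - 2*x/(-10 + R))
l(q) = 49*q²/8 (l(q) = ((-70 - 2*(-7) + 7*(-6))/(-10 - 6))*q² = ((-70 + 14 - 42)/(-16))*q² = (-1/16*(-98))*q² = 49*q²/8)
1/((l(S(5)) - 30995) - 30296) = 1/(((49/8)*(-6)² - 30995) - 30296) = 1/(((49/8)*36 - 30995) - 30296) = 1/((441/2 - 30995) - 30296) = 1/(-61549/2 - 30296) = 1/(-122141/2) = -2/122141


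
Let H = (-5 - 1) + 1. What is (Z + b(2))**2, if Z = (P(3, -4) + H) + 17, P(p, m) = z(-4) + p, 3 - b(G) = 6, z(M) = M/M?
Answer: 169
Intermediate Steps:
z(M) = 1
H = -5 (H = -6 + 1 = -5)
b(G) = -3 (b(G) = 3 - 1*6 = 3 - 6 = -3)
P(p, m) = 1 + p
Z = 16 (Z = ((1 + 3) - 5) + 17 = (4 - 5) + 17 = -1 + 17 = 16)
(Z + b(2))**2 = (16 - 3)**2 = 13**2 = 169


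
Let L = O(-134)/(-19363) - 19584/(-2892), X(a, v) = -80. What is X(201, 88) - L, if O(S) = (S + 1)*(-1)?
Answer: -404887003/4666483 ≈ -86.765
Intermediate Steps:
O(S) = -1 - S (O(S) = (1 + S)*(-1) = -1 - S)
L = 31568363/4666483 (L = (-1 - 1*(-134))/(-19363) - 19584/(-2892) = (-1 + 134)*(-1/19363) - 19584*(-1/2892) = 133*(-1/19363) + 1632/241 = -133/19363 + 1632/241 = 31568363/4666483 ≈ 6.7649)
X(201, 88) - L = -80 - 1*31568363/4666483 = -80 - 31568363/4666483 = -404887003/4666483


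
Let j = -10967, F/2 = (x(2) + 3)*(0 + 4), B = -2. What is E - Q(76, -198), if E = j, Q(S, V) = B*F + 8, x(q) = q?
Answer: -10895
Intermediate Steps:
F = 40 (F = 2*((2 + 3)*(0 + 4)) = 2*(5*4) = 2*20 = 40)
Q(S, V) = -72 (Q(S, V) = -2*40 + 8 = -80 + 8 = -72)
E = -10967
E - Q(76, -198) = -10967 - 1*(-72) = -10967 + 72 = -10895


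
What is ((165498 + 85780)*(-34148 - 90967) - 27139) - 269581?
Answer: -31438943690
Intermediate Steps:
((165498 + 85780)*(-34148 - 90967) - 27139) - 269581 = (251278*(-125115) - 27139) - 269581 = (-31438646970 - 27139) - 269581 = -31438674109 - 269581 = -31438943690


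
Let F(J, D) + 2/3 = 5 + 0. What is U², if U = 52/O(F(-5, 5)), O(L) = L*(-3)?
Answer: 16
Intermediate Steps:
F(J, D) = 13/3 (F(J, D) = -⅔ + (5 + 0) = -⅔ + 5 = 13/3)
O(L) = -3*L
U = -4 (U = 52/((-3*13/3)) = 52/(-13) = 52*(-1/13) = -4)
U² = (-4)² = 16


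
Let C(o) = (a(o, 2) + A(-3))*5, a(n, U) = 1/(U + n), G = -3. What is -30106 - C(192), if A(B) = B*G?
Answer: -5849299/194 ≈ -30151.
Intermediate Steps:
A(B) = -3*B (A(B) = B*(-3) = -3*B)
C(o) = 45 + 5/(2 + o) (C(o) = (1/(2 + o) - 3*(-3))*5 = (1/(2 + o) + 9)*5 = (9 + 1/(2 + o))*5 = 45 + 5/(2 + o))
-30106 - C(192) = -30106 - 5*(19 + 9*192)/(2 + 192) = -30106 - 5*(19 + 1728)/194 = -30106 - 5*1747/194 = -30106 - 1*8735/194 = -30106 - 8735/194 = -5849299/194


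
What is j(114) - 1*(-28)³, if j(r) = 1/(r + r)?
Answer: 5005057/228 ≈ 21952.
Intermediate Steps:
j(r) = 1/(2*r)
j(114) - 1*(-28)³ = (½)/114 - 1*(-28)³ = (½)*(1/114) - 1*(-21952) = 1/228 + 21952 = 5005057/228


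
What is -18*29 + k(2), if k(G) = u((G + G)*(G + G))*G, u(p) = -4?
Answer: -530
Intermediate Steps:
k(G) = -4*G
-18*29 + k(2) = -18*29 - 4*2 = -522 - 8 = -530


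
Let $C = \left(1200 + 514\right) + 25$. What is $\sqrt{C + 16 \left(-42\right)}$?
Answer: $\sqrt{1067} \approx 32.665$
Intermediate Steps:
$C = 1739$ ($C = 1714 + 25 = 1739$)
$\sqrt{C + 16 \left(-42\right)} = \sqrt{1739 + 16 \left(-42\right)} = \sqrt{1739 - 672} = \sqrt{1067}$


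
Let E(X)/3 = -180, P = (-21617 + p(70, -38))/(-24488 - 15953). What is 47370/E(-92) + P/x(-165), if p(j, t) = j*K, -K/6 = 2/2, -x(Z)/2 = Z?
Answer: -1756016267/20018295 ≈ -87.721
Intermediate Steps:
x(Z) = -2*Z
K = -6 (K = -12/2 = -6*1 = -6)
p(j, t) = -6*j (p(j, t) = j*(-6) = -6*j)
P = 22037/40441 (P = (-21617 - 6*70)/(-24488 - 15953) = (-21617 - 420)/(-40441) = -22037*(-1/40441) = 22037/40441 ≈ 0.54492)
E(X) = -540 (E(X) = 3*(-180) = -540)
47370/E(-92) + P/x(-165) = 47370/(-540) + 22037/(40441*((-2*(-165)))) = 47370*(-1/540) + (22037/40441)/330 = -1579/18 + (22037/40441)*(1/330) = -1579/18 + 22037/13345530 = -1756016267/20018295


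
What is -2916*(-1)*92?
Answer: 268272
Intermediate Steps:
-2916*(-1)*92 = -81*(-36)*92 = 2916*92 = 268272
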